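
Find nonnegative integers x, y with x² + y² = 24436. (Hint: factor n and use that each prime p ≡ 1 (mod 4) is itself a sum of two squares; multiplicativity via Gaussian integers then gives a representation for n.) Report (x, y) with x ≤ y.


Step 1: Factor n = 24436 = 2^2 · 41 · 149.
Step 2: Check the mod-4 condition on each prime factor: 2 = 2 (special); 41 ≡ 1 (mod 4), exponent 1; 149 ≡ 1 (mod 4), exponent 1.
All primes ≡ 3 (mod 4) appear to even exponent (or don't appear), so by the two-squares theorem n IS expressible as a sum of two squares.
Step 3: Build a representation. Group n = k² · m with k = 2 and m = 41 · 149 = 6109 (a product of primes ≡ 1 (mod 4)); a representation of m scales to one of n via (k·x)² + (k·y)² = k²(x² + y²). Each prime p ≡ 1 (mod 4) is itself a sum of two squares; find a² by testing p − a² for a perfect square:
  41: 41 − 1² = 40, 41 − 2² = 37, 41 − 3² = 32, 41 − 4² = 25 = 5² ⇒ 41 = 4² + 5².
  149: 149 − 1² = 148, 149 − 2² = 145, 149 − 3² = 140, 149 − 4² = 133, 149 − 5² = 124, 149 − 6² = 113, 149 − 7² = 100 = 10² ⇒ 149 = 7² + 10².
  Combine using the Brahmagupta–Fibonacci identity (a² + b²)(c² + d²) = (ac − bd)² + (ad + bc)² = (ac + bd)² + (ad − bc)²:
  41 · 149 = 6109: from (4² + 5²)(7² + 10²), take (4·7 − 5·10, 4·10 + 5·7) = (28 − 50, 40 + 35) = (-22, 75); dropping signs (only squares matter) gives (22, 75); check 22² + 75² = 484 + 5625 = 6109 ✓.
  Scale by k = 2: (2·22, 2·75) = (44, 150).
Step 4: Order so x ≤ y and verify: 44² + 150² = 1936 + 22500 = 24436 = n. ✓

n = 24436 = 44² + 150² (one valid representation with x ≤ y).


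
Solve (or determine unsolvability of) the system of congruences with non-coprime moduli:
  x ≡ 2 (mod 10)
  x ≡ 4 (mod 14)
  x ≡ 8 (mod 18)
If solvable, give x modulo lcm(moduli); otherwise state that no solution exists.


Moduli 10, 14, 18 are not pairwise coprime, so CRT works modulo lcm(m_i) when all pairwise compatibility conditions hold.
Pairwise compatibility: gcd(m_i, m_j) must divide a_i - a_j for every pair.
Merge one congruence at a time:
  Start: x ≡ 2 (mod 10).
  Combine with x ≡ 4 (mod 14): gcd(10, 14) = 2; 4 - 2 = 2, which IS divisible by 2, so compatible.
    Write x = 2 + 10·t and substitute into x ≡ 4 (mod 14): 10·t ≡ 4 − 2 = 2 (mod 14).
    Divide the congruence (and modulus) by g = 2: 5·t ≡ 1 (mod 7).
    The inverse of 5 mod 7 is 3 (since 5·3 = 15 = 2·7 + 1), so t ≡ 3·1 = 3 ≡ 3 (mod 7).
    Then x = 2 + 10·3 = 32, valid modulo lcm(10, 14) = 70: x ≡ 32 (mod 70).
  Combine with x ≡ 8 (mod 18): gcd(70, 18) = 2; 8 - 32 = -24, which IS divisible by 2, so compatible.
    Write x = 32 + 70·t and substitute into x ≡ 8 (mod 18): 70·t ≡ 8 − 32 = -24 (mod 18).
    Divide the congruence (and modulus) by g = 2: 35·t ≡ -12 (mod 9).
    Reduce coefficients mod 9: 8·t ≡ 6 (mod 9).
    The inverse of 8 mod 9 is 8 (since 8·8 = 64 = 7·9 + 1), so t ≡ 8·6 = 48 ≡ 3 (mod 9).
    Then x = 32 + 70·3 = 242, valid modulo lcm(70, 18) = 630: x ≡ 242 (mod 630).
Verify: 242 mod 10 = 2, 242 mod 14 = 4, 242 mod 18 = 8.

x ≡ 242 (mod 630).


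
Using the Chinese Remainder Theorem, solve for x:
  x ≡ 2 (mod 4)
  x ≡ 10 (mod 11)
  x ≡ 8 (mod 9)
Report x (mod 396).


Moduli 4, 11, 9 are pairwise coprime; by CRT there is a unique solution modulo M = 4 · 11 · 9 = 396.
Solve pairwise, accumulating the modulus:
  Start with x ≡ 2 (mod 4).
  Combine with x ≡ 10 (mod 11): since gcd(4, 11) = 1, we get a unique residue mod 44.
    Write x = 2 + 4·t and substitute into x ≡ 10 (mod 11): 4·t ≡ 10 − 2 = 8 (mod 11).
    The inverse of 4 mod 11 is 3 (since 4·3 = 12 = 1·11 + 1), so t ≡ 3·8 = 24 ≡ 2 (mod 11).
    Then x = 2 + 4·2 = 10, valid modulo lcm(4, 11) = 44: x ≡ 10 (mod 44).
  Combine with x ≡ 8 (mod 9): since gcd(44, 9) = 1, we get a unique residue mod 396.
    Write x = 10 + 44·t and substitute into x ≡ 8 (mod 9): 44·t ≡ 8 − 10 = -2 (mod 9).
    Reduce coefficients mod 9: 8·t ≡ 7 (mod 9).
    The inverse of 8 mod 9 is 8 (since 8·8 = 64 = 7·9 + 1), so t ≡ 8·7 = 56 ≡ 2 (mod 9).
    Then x = 10 + 44·2 = 98, valid modulo lcm(44, 9) = 396: x ≡ 98 (mod 396).
Verify: 98 mod 4 = 2 ✓, 98 mod 11 = 10 ✓, 98 mod 9 = 8 ✓.

x ≡ 98 (mod 396).


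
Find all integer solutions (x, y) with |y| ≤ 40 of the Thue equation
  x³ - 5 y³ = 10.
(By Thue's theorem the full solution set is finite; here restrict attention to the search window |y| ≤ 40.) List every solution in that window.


The equation is x³ - 5y³ = 10. For fixed y, x³ = 5·y³ + 10, so a solution requires the RHS to be a perfect cube.
Strategy: iterate y from -40 to 40, compute RHS = 5·y³ + 10, and check whether it is a (positive or negative) perfect cube.
Check small values of y:
  y = 0: RHS = 10 is not a perfect cube.
  y = 1: RHS = 15 is not a perfect cube.
  y = -1: RHS = 5 is not a perfect cube.
  y = 2: RHS = 50 is not a perfect cube.
  y = -2: RHS = -30 is not a perfect cube.
  y = 3: RHS = 145 is not a perfect cube.
  y = -3: RHS = -125 = (-5)³ ⇒ x = -5 works.
Continuing the search up to |y| = 40 finds no further solutions beyond those listed.
Collected solutions: (-5, -3).

Solutions (with |y| ≤ 40): (-5, -3).


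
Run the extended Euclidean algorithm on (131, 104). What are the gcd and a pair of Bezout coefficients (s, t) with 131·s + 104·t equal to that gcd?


Euclidean algorithm on (131, 104) — divide until remainder is 0:
  131 = 1 · 104 + 27
  104 = 3 · 27 + 23
  27 = 1 · 23 + 4
  23 = 5 · 4 + 3
  4 = 1 · 3 + 1
  3 = 3 · 1 + 0
gcd(131, 104) = 1.
Track Bezout coefficients alongside the remainders: start with r₀ = 131 = a·1 + b·0 (s = 1, t = 0) and r₁ = 104 = a·0 + b·1 (s = 0, t = 1); each new remainder r_{k+1} = r_{k-1} − q_k·r_k inherits s_{k+1} = s_{k-1} − q_k·s_k, t_{k+1} = t_{k-1} − q_k·t_k, so r_k = a·s_k + b·t_k at every step:
  q = 1: r = 27, s = 1 − 1·0 = 1, t = 0 − 1·1 = -1  (check: 131·1 + 104·(-1) = 27)
  q = 3: r = 23, s = 0 − 3·1 = -3, t = 1 − 3·(-1) = 4  (check: 131·(-3) + 104·4 = 23)
  q = 1: r = 4, s = 1 − 1·(-3) = 4, t = -1 − 1·4 = -5  (check: 131·4 + 104·(-5) = 4)
  q = 5: r = 3, s = -3 − 5·4 = -23, t = 4 − 5·(-5) = 29  (check: 131·(-23) + 104·29 = 3)
  q = 1: r = 1, s = 4 − 1·(-23) = 27, t = -5 − 1·29 = -34  (check: 131·27 + 104·(-34) = 1)
The row with r = 1 (the gcd) gives the Bezout coefficients s = 27, t = -34.
Result: 131 · (27) + 104 · (-34) = 1.

gcd(131, 104) = 1; s = 27, t = -34 (check: 131·27 + 104·(-34) = 1).


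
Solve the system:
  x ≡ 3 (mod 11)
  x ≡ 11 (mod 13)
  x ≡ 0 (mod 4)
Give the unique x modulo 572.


Moduli 11, 13, 4 are pairwise coprime; by CRT there is a unique solution modulo M = 11 · 13 · 4 = 572.
Solve pairwise, accumulating the modulus:
  Start with x ≡ 3 (mod 11).
  Combine with x ≡ 11 (mod 13): since gcd(11, 13) = 1, we get a unique residue mod 143.
    Write x = 3 + 11·t and substitute into x ≡ 11 (mod 13): 11·t ≡ 11 − 3 = 8 (mod 13).
    The inverse of 11 mod 13 is 6 (since 11·6 = 66 = 5·13 + 1), so t ≡ 6·8 = 48 ≡ 9 (mod 13).
    Then x = 3 + 11·9 = 102, valid modulo lcm(11, 13) = 143: x ≡ 102 (mod 143).
  Combine with x ≡ 0 (mod 4): since gcd(143, 4) = 1, we get a unique residue mod 572.
    Write x = 102 + 143·t and substitute into x ≡ 0 (mod 4): 143·t ≡ 0 − 102 = -102 (mod 4).
    Reduce coefficients mod 4: 3·t ≡ 2 (mod 4).
    The inverse of 3 mod 4 is 3 (since 3·3 = 9 = 2·4 + 1), so t ≡ 3·2 = 6 ≡ 2 (mod 4).
    Then x = 102 + 143·2 = 388, valid modulo lcm(143, 4) = 572: x ≡ 388 (mod 572).
Verify: 388 mod 11 = 3 ✓, 388 mod 13 = 11 ✓, 388 mod 4 = 0 ✓.

x ≡ 388 (mod 572).


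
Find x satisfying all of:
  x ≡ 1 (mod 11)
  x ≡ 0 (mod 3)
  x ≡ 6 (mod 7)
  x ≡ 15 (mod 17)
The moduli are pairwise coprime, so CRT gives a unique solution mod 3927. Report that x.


Product of moduli M = 11 · 3 · 7 · 17 = 3927.
Merge one congruence at a time:
  Start: x ≡ 1 (mod 11).
  Combine with x ≡ 0 (mod 3); new modulus lcm = 33.
    Write x = 1 + 11·t and substitute into x ≡ 0 (mod 3): 11·t ≡ 0 − 1 = -1 (mod 3).
    Reduce coefficients mod 3: 2·t ≡ 2 (mod 3).
    The inverse of 2 mod 3 is 2 (since 2·2 = 4 = 1·3 + 1), so t ≡ 2·2 = 4 ≡ 1 (mod 3).
    Then x = 1 + 11·1 = 12, valid modulo lcm(11, 3) = 33: x ≡ 12 (mod 33).
  Combine with x ≡ 6 (mod 7); new modulus lcm = 231.
    Write x = 12 + 33·t and substitute into x ≡ 6 (mod 7): 33·t ≡ 6 − 12 = -6 (mod 7).
    Reduce coefficients mod 7: 5·t ≡ 1 (mod 7).
    The inverse of 5 mod 7 is 3 (since 5·3 = 15 = 2·7 + 1), so t ≡ 3·1 = 3 ≡ 3 (mod 7).
    Then x = 12 + 33·3 = 111, valid modulo lcm(33, 7) = 231: x ≡ 111 (mod 231).
  Combine with x ≡ 15 (mod 17); new modulus lcm = 3927.
    Write x = 111 + 231·t and substitute into x ≡ 15 (mod 17): 231·t ≡ 15 − 111 = -96 (mod 17).
    Reduce coefficients mod 17: 10·t ≡ 6 (mod 17).
    The inverse of 10 mod 17 is 12 (since 10·12 = 120 = 7·17 + 1), so t ≡ 12·6 = 72 ≡ 4 (mod 17).
    Then x = 111 + 231·4 = 1035, valid modulo lcm(231, 17) = 3927: x ≡ 1035 (mod 3927).
Verify against each original: 1035 mod 11 = 1, 1035 mod 3 = 0, 1035 mod 7 = 6, 1035 mod 17 = 15.

x ≡ 1035 (mod 3927).


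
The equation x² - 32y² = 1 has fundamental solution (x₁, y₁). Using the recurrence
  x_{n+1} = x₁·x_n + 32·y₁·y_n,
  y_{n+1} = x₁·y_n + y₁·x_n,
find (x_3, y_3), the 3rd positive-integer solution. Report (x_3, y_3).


Step 1: Find the fundamental solution (x₁, y₁) of x² - 32y² = 1.
  Expand √32 as a continued fraction. a₀ = ⌊√32⌋ = 5; iterate m_{k+1} = d_k·a_k − m_k, d_{k+1} = (32 − m_{k+1}²)/d_k, a_{k+1} = ⌊(a₀ + m_{k+1})/d_{k+1}⌋ (starting m₀ = 0, d₀ = 1), with convergents p_k = a_k·p_{k-1} + p_{k-2}, q_k = a_k·q_{k-1} + q_{k-2} (p₋₁ = 1, q₋₁ = 0):
  k = 0: a₀ = 5; p₀/q₀ = 5/1; p₀² − 32·q₀² = 25 − 32 = -7.
  k = 1: m = 5, d = 7, a = ⌊(5 + 5)/7⌋ = 1; p/q = (1·5 + 1)/(1·1 + 0) = 6/1; p² − 32·q² = 36 − 32 = 4.
  k = 2: m = 2, d = 4, a = ⌊(5 + 2)/4⌋ = 1; p/q = (1·6 + 5)/(1·1 + 1) = 11/2; p² − 32·q² = 121 − 128 = -7.
  k = 3: m = 2, d = 7, a = ⌊(5 + 2)/7⌋ = 1; p/q = (1·11 + 6)/(1·2 + 1) = 17/3; p² − 32·q² = 289 − 288 = 1.
  The first convergent with p² − 32·q² = 1 gives the fundamental solution (x₁, y₁) = (17, 3).
Step 2: Apply the recurrence (x_{n+1}, y_{n+1}) = (x₁x_n + 32y₁y_n, x₁y_n + y₁x_n) repeatedly.
  From (x_1, y_1) = (17, 3): x_2 = 17·17 + 32·3·3 = 577; y_2 = 17·3 + 3·17 = 102.
  From (x_2, y_2) = (577, 102): x_3 = 17·577 + 32·3·102 = 19601; y_3 = 17·102 + 3·577 = 3465.
Step 3: Verify x_3² - 32·y_3² = 384199201 - 384199200 = 1 (should be 1). ✓

(x_1, y_1) = (17, 3); (x_3, y_3) = (19601, 3465).


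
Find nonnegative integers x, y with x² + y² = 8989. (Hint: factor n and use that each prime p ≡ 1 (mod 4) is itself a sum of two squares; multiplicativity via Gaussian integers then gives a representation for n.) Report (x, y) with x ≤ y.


Step 1: Factor n = 8989 = 89 · 101.
Step 2: Check the mod-4 condition on each prime factor: 89 ≡ 1 (mod 4), exponent 1; 101 ≡ 1 (mod 4), exponent 1.
All primes ≡ 3 (mod 4) appear to even exponent (or don't appear), so by the two-squares theorem n IS expressible as a sum of two squares.
Step 3: Build a representation. Here n = 89 · 101 is a product of primes ≡ 1 (mod 4). Each prime p ≡ 1 (mod 4) is itself a sum of two squares; find a² by testing p − a² for a perfect square:
  89: 89 − 1² = 88, 89 − 2² = 85, 89 − 3² = 80, 89 − 4² = 73, 89 − 5² = 64 = 8² ⇒ 89 = 5² + 8².
  101: 101 − 1² = 100 = 10² ⇒ 101 = 1² + 10².
  Combine using the Brahmagupta–Fibonacci identity (a² + b²)(c² + d²) = (ac − bd)² + (ad + bc)² = (ac + bd)² + (ad − bc)²:
  89 · 101 = 8989: from (5² + 8²)(1² + 10²), take (5·1 − 8·10, 5·10 + 8·1) = (5 − 80, 50 + 8) = (-75, 58); dropping signs (only squares matter) gives (75, 58); check 75² + 58² = 5625 + 3364 = 8989 ✓.
Step 4: Order so x ≤ y and verify: 58² + 75² = 3364 + 5625 = 8989 = n. ✓

n = 8989 = 58² + 75² (one valid representation with x ≤ y).


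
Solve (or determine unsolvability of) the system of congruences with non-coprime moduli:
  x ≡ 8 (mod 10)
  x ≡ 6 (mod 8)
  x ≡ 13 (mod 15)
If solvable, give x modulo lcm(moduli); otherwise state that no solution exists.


Moduli 10, 8, 15 are not pairwise coprime, so CRT works modulo lcm(m_i) when all pairwise compatibility conditions hold.
Pairwise compatibility: gcd(m_i, m_j) must divide a_i - a_j for every pair.
Merge one congruence at a time:
  Start: x ≡ 8 (mod 10).
  Combine with x ≡ 6 (mod 8): gcd(10, 8) = 2; 6 - 8 = -2, which IS divisible by 2, so compatible.
    Write x = 8 + 10·t and substitute into x ≡ 6 (mod 8): 10·t ≡ 6 − 8 = -2 (mod 8).
    Divide the congruence (and modulus) by g = 2: 5·t ≡ -1 (mod 4).
    Reduce coefficients mod 4: 1·t ≡ 3 (mod 4).
    So t ≡ 3 (mod 4).
    Then x = 8 + 10·3 = 38, valid modulo lcm(10, 8) = 40: x ≡ 38 (mod 40).
  Combine with x ≡ 13 (mod 15): gcd(40, 15) = 5; 13 - 38 = -25, which IS divisible by 5, so compatible.
    Write x = 38 + 40·t and substitute into x ≡ 13 (mod 15): 40·t ≡ 13 − 38 = -25 (mod 15).
    Divide the congruence (and modulus) by g = 5: 8·t ≡ -5 (mod 3).
    Reduce coefficients mod 3: 2·t ≡ 1 (mod 3).
    The inverse of 2 mod 3 is 2 (since 2·2 = 4 = 1·3 + 1), so t ≡ 2·1 = 2 ≡ 2 (mod 3).
    Then x = 38 + 40·2 = 118, valid modulo lcm(40, 15) = 120: x ≡ 118 (mod 120).
Verify: 118 mod 10 = 8, 118 mod 8 = 6, 118 mod 15 = 13.

x ≡ 118 (mod 120).


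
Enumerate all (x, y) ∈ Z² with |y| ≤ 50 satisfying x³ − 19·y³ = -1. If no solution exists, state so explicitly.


The equation is x³ - 19y³ = -1. For fixed y, x³ = 19·y³ − 1, so a solution requires the RHS to be a perfect cube.
Strategy: iterate y from -50 to 50, compute RHS = 19·y³ − 1, and check whether it is a (positive or negative) perfect cube.
Check small values of y:
  y = 0: RHS = -1 = (-1)³ ⇒ x = -1 works.
  y = 1: RHS = 18 is not a perfect cube.
  y = -1: RHS = -20 is not a perfect cube.
  y = 2: RHS = 151 is not a perfect cube.
  y = -2: RHS = -153 is not a perfect cube.
  y = 3: RHS = 512 = (8)³ ⇒ x = 8 works.
  y = -3: RHS = -514 is not a perfect cube.
Continuing the search up to |y| = 50 finds no further solutions beyond those listed.
Collected solutions: (-1, 0), (8, 3).

Solutions (with |y| ≤ 50): (-1, 0), (8, 3).


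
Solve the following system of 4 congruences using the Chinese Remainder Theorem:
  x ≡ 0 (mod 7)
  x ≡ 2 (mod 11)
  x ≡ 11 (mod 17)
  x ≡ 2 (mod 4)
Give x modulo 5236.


Product of moduli M = 7 · 11 · 17 · 4 = 5236.
Merge one congruence at a time:
  Start: x ≡ 0 (mod 7).
  Combine with x ≡ 2 (mod 11); new modulus lcm = 77.
    Write x = 0 + 7·t and substitute into x ≡ 2 (mod 11): 7·t ≡ 2 − 0 = 2 (mod 11).
    The inverse of 7 mod 11 is 8 (since 7·8 = 56 = 5·11 + 1), so t ≡ 8·2 = 16 ≡ 5 (mod 11).
    Then x = 0 + 7·5 = 35, valid modulo lcm(7, 11) = 77: x ≡ 35 (mod 77).
  Combine with x ≡ 11 (mod 17); new modulus lcm = 1309.
    Write x = 35 + 77·t and substitute into x ≡ 11 (mod 17): 77·t ≡ 11 − 35 = -24 (mod 17).
    Reduce coefficients mod 17: 9·t ≡ 10 (mod 17).
    The inverse of 9 mod 17 is 2 (since 9·2 = 18 = 1·17 + 1), so t ≡ 2·10 = 20 ≡ 3 (mod 17).
    Then x = 35 + 77·3 = 266, valid modulo lcm(77, 17) = 1309: x ≡ 266 (mod 1309).
  Combine with x ≡ 2 (mod 4); new modulus lcm = 5236.
    Write x = 266 + 1309·t and substitute into x ≡ 2 (mod 4): 1309·t ≡ 2 − 266 = -264 (mod 4).
    Reduce coefficients mod 4: 1·t ≡ 0 (mod 4).
    So t ≡ 0 (mod 4).
    Then x = 266 + 1309·0 = 266, valid modulo lcm(1309, 4) = 5236: x ≡ 266 (mod 5236).
Verify against each original: 266 mod 7 = 0, 266 mod 11 = 2, 266 mod 17 = 11, 266 mod 4 = 2.

x ≡ 266 (mod 5236).


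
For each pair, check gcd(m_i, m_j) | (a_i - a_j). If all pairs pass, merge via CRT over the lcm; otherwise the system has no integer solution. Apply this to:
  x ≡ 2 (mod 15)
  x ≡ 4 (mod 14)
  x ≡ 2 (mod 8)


Moduli 15, 14, 8 are not pairwise coprime, so CRT works modulo lcm(m_i) when all pairwise compatibility conditions hold.
Pairwise compatibility: gcd(m_i, m_j) must divide a_i - a_j for every pair.
Merge one congruence at a time:
  Start: x ≡ 2 (mod 15).
  Combine with x ≡ 4 (mod 14): gcd(15, 14) = 1; 4 - 2 = 2, which IS divisible by 1, so compatible.
    Write x = 2 + 15·t and substitute into x ≡ 4 (mod 14): 15·t ≡ 4 − 2 = 2 (mod 14).
    Reduce coefficients mod 14: 1·t ≡ 2 (mod 14).
    So t ≡ 2 (mod 14).
    Then x = 2 + 15·2 = 32, valid modulo lcm(15, 14) = 210: x ≡ 32 (mod 210).
  Combine with x ≡ 2 (mod 8): gcd(210, 8) = 2; 2 - 32 = -30, which IS divisible by 2, so compatible.
    Write x = 32 + 210·t and substitute into x ≡ 2 (mod 8): 210·t ≡ 2 − 32 = -30 (mod 8).
    Divide the congruence (and modulus) by g = 2: 105·t ≡ -15 (mod 4).
    Reduce coefficients mod 4: 1·t ≡ 1 (mod 4).
    So t ≡ 1 (mod 4).
    Then x = 32 + 210·1 = 242, valid modulo lcm(210, 8) = 840: x ≡ 242 (mod 840).
Verify: 242 mod 15 = 2, 242 mod 14 = 4, 242 mod 8 = 2.

x ≡ 242 (mod 840).


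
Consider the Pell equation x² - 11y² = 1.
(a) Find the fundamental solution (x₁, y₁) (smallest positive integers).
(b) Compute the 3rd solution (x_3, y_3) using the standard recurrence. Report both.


Step 1: Find the fundamental solution (x₁, y₁) of x² - 11y² = 1.
  Expand √11 as a continued fraction. a₀ = ⌊√11⌋ = 3; iterate m_{k+1} = d_k·a_k − m_k, d_{k+1} = (11 − m_{k+1}²)/d_k, a_{k+1} = ⌊(a₀ + m_{k+1})/d_{k+1}⌋ (starting m₀ = 0, d₀ = 1), with convergents p_k = a_k·p_{k-1} + p_{k-2}, q_k = a_k·q_{k-1} + q_{k-2} (p₋₁ = 1, q₋₁ = 0):
  k = 0: a₀ = 3; p₀/q₀ = 3/1; p₀² − 11·q₀² = 9 − 11 = -2.
  k = 1: m = 3, d = 2, a = ⌊(3 + 3)/2⌋ = 3; p/q = (3·3 + 1)/(3·1 + 0) = 10/3; p² − 11·q² = 100 − 99 = 1.
  The first convergent with p² − 11·q² = 1 gives the fundamental solution (x₁, y₁) = (10, 3).
Step 2: Apply the recurrence (x_{n+1}, y_{n+1}) = (x₁x_n + 11y₁y_n, x₁y_n + y₁x_n) repeatedly.
  From (x_1, y_1) = (10, 3): x_2 = 10·10 + 11·3·3 = 199; y_2 = 10·3 + 3·10 = 60.
  From (x_2, y_2) = (199, 60): x_3 = 10·199 + 11·3·60 = 3970; y_3 = 10·60 + 3·199 = 1197.
Step 3: Verify x_3² - 11·y_3² = 15760900 - 15760899 = 1 (should be 1). ✓

(x_1, y_1) = (10, 3); (x_3, y_3) = (3970, 1197).


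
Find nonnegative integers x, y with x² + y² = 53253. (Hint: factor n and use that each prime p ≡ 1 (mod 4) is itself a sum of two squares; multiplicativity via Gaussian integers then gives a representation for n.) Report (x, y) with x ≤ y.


Step 1: Factor n = 53253 = 3^2 · 61 · 97.
Step 2: Check the mod-4 condition on each prime factor: 3 ≡ 3 (mod 4), exponent 2 (must be even); 61 ≡ 1 (mod 4), exponent 1; 97 ≡ 1 (mod 4), exponent 1.
All primes ≡ 3 (mod 4) appear to even exponent (or don't appear), so by the two-squares theorem n IS expressible as a sum of two squares.
Step 3: Build a representation. Group n = k² · m with k = 3 and m = 61 · 97 = 5917 (a product of primes ≡ 1 (mod 4)); a representation of m scales to one of n via (k·x)² + (k·y)² = k²(x² + y²). Each prime p ≡ 1 (mod 4) is itself a sum of two squares; find a² by testing p − a² for a perfect square:
  61: 61 − 1² = 60, 61 − 2² = 57, 61 − 3² = 52, 61 − 4² = 45, 61 − 5² = 36 = 6² ⇒ 61 = 5² + 6².
  97: 97 − 1² = 96, 97 − 2² = 93, 97 − 3² = 88, 97 − 4² = 81 = 9² ⇒ 97 = 4² + 9².
  Combine using the Brahmagupta–Fibonacci identity (a² + b²)(c² + d²) = (ac − bd)² + (ad + bc)² = (ac + bd)² + (ad − bc)²:
  61 · 97 = 5917: from (5² + 6²)(4² + 9²), take (5·4 − 6·9, 5·9 + 6·4) = (20 − 54, 45 + 24) = (-34, 69); dropping signs (only squares matter) gives (34, 69); check 34² + 69² = 1156 + 4761 = 5917 ✓.
  Scale by k = 3: (3·34, 3·69) = (102, 207).
Step 4: Order so x ≤ y and verify: 102² + 207² = 10404 + 42849 = 53253 = n. ✓

n = 53253 = 102² + 207² (one valid representation with x ≤ y).


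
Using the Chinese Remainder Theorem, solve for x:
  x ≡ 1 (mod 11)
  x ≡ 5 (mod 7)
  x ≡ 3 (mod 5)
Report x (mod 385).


Moduli 11, 7, 5 are pairwise coprime; by CRT there is a unique solution modulo M = 11 · 7 · 5 = 385.
Solve pairwise, accumulating the modulus:
  Start with x ≡ 1 (mod 11).
  Combine with x ≡ 5 (mod 7): since gcd(11, 7) = 1, we get a unique residue mod 77.
    Write x = 1 + 11·t and substitute into x ≡ 5 (mod 7): 11·t ≡ 5 − 1 = 4 (mod 7).
    Reduce coefficients mod 7: 4·t ≡ 4 (mod 7).
    The inverse of 4 mod 7 is 2 (since 4·2 = 8 = 1·7 + 1), so t ≡ 2·4 = 8 ≡ 1 (mod 7).
    Then x = 1 + 11·1 = 12, valid modulo lcm(11, 7) = 77: x ≡ 12 (mod 77).
  Combine with x ≡ 3 (mod 5): since gcd(77, 5) = 1, we get a unique residue mod 385.
    Write x = 12 + 77·t and substitute into x ≡ 3 (mod 5): 77·t ≡ 3 − 12 = -9 (mod 5).
    Reduce coefficients mod 5: 2·t ≡ 1 (mod 5).
    The inverse of 2 mod 5 is 3 (since 2·3 = 6 = 1·5 + 1), so t ≡ 3·1 = 3 ≡ 3 (mod 5).
    Then x = 12 + 77·3 = 243, valid modulo lcm(77, 5) = 385: x ≡ 243 (mod 385).
Verify: 243 mod 11 = 1 ✓, 243 mod 7 = 5 ✓, 243 mod 5 = 3 ✓.

x ≡ 243 (mod 385).


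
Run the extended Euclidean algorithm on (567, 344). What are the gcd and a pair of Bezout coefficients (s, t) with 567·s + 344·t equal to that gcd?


Euclidean algorithm on (567, 344) — divide until remainder is 0:
  567 = 1 · 344 + 223
  344 = 1 · 223 + 121
  223 = 1 · 121 + 102
  121 = 1 · 102 + 19
  102 = 5 · 19 + 7
  19 = 2 · 7 + 5
  7 = 1 · 5 + 2
  5 = 2 · 2 + 1
  2 = 2 · 1 + 0
gcd(567, 344) = 1.
Track Bezout coefficients alongside the remainders: start with r₀ = 567 = a·1 + b·0 (s = 1, t = 0) and r₁ = 344 = a·0 + b·1 (s = 0, t = 1); each new remainder r_{k+1} = r_{k-1} − q_k·r_k inherits s_{k+1} = s_{k-1} − q_k·s_k, t_{k+1} = t_{k-1} − q_k·t_k, so r_k = a·s_k + b·t_k at every step:
  q = 1: r = 223, s = 1 − 1·0 = 1, t = 0 − 1·1 = -1  (check: 567·1 + 344·(-1) = 223)
  q = 1: r = 121, s = 0 − 1·1 = -1, t = 1 − 1·(-1) = 2  (check: 567·(-1) + 344·2 = 121)
  q = 1: r = 102, s = 1 − 1·(-1) = 2, t = -1 − 1·2 = -3  (check: 567·2 + 344·(-3) = 102)
  q = 1: r = 19, s = -1 − 1·2 = -3, t = 2 − 1·(-3) = 5  (check: 567·(-3) + 344·5 = 19)
  q = 5: r = 7, s = 2 − 5·(-3) = 17, t = -3 − 5·5 = -28  (check: 567·17 + 344·(-28) = 7)
  q = 2: r = 5, s = -3 − 2·17 = -37, t = 5 − 2·(-28) = 61  (check: 567·(-37) + 344·61 = 5)
  q = 1: r = 2, s = 17 − 1·(-37) = 54, t = -28 − 1·61 = -89  (check: 567·54 + 344·(-89) = 2)
  q = 2: r = 1, s = -37 − 2·54 = -145, t = 61 − 2·(-89) = 239  (check: 567·(-145) + 344·239 = 1)
The row with r = 1 (the gcd) gives the Bezout coefficients s = -145, t = 239.
Result: 567 · (-145) + 344 · (239) = 1.

gcd(567, 344) = 1; s = -145, t = 239 (check: 567·(-145) + 344·239 = 1).


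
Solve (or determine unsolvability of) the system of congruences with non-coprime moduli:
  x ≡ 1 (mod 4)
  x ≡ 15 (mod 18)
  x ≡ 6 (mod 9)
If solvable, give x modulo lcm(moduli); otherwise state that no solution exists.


Moduli 4, 18, 9 are not pairwise coprime, so CRT works modulo lcm(m_i) when all pairwise compatibility conditions hold.
Pairwise compatibility: gcd(m_i, m_j) must divide a_i - a_j for every pair.
Merge one congruence at a time:
  Start: x ≡ 1 (mod 4).
  Combine with x ≡ 15 (mod 18): gcd(4, 18) = 2; 15 - 1 = 14, which IS divisible by 2, so compatible.
    Write x = 1 + 4·t and substitute into x ≡ 15 (mod 18): 4·t ≡ 15 − 1 = 14 (mod 18).
    Divide the congruence (and modulus) by g = 2: 2·t ≡ 7 (mod 9).
    The inverse of 2 mod 9 is 5 (since 2·5 = 10 = 1·9 + 1), so t ≡ 5·7 = 35 ≡ 8 (mod 9).
    Then x = 1 + 4·8 = 33, valid modulo lcm(4, 18) = 36: x ≡ 33 (mod 36).
  Combine with x ≡ 6 (mod 9): gcd(36, 9) = 9; 6 - 33 = -27, which IS divisible by 9, so compatible.
    Write x = 33 + 36·t and substitute into x ≡ 6 (mod 9): 36·t ≡ 6 − 33 = -27 (mod 9).
    Divide the congruence (and modulus) by g = 9: 4·t ≡ -3 (mod 1).
    Modulo 1 every t works; take t = 0.
    Then x = 33 + 36·0 = 33, valid modulo lcm(36, 9) = 36: x ≡ 33 (mod 36).
Verify: 33 mod 4 = 1, 33 mod 18 = 15, 33 mod 9 = 6.

x ≡ 33 (mod 36).


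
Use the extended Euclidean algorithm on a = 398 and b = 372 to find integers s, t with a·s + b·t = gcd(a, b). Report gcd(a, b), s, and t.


Euclidean algorithm on (398, 372) — divide until remainder is 0:
  398 = 1 · 372 + 26
  372 = 14 · 26 + 8
  26 = 3 · 8 + 2
  8 = 4 · 2 + 0
gcd(398, 372) = 2.
Track Bezout coefficients alongside the remainders: start with r₀ = 398 = a·1 + b·0 (s = 1, t = 0) and r₁ = 372 = a·0 + b·1 (s = 0, t = 1); each new remainder r_{k+1} = r_{k-1} − q_k·r_k inherits s_{k+1} = s_{k-1} − q_k·s_k, t_{k+1} = t_{k-1} − q_k·t_k, so r_k = a·s_k + b·t_k at every step:
  q = 1: r = 26, s = 1 − 1·0 = 1, t = 0 − 1·1 = -1  (check: 398·1 + 372·(-1) = 26)
  q = 14: r = 8, s = 0 − 14·1 = -14, t = 1 − 14·(-1) = 15  (check: 398·(-14) + 372·15 = 8)
  q = 3: r = 2, s = 1 − 3·(-14) = 43, t = -1 − 3·15 = -46  (check: 398·43 + 372·(-46) = 2)
The row with r = 2 (the gcd) gives the Bezout coefficients s = 43, t = -46.
Result: 398 · (43) + 372 · (-46) = 2.

gcd(398, 372) = 2; s = 43, t = -46 (check: 398·43 + 372·(-46) = 2).


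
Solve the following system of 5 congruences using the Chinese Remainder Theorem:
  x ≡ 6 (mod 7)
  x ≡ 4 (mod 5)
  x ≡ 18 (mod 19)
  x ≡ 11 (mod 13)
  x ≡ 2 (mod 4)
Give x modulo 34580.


Product of moduli M = 7 · 5 · 19 · 13 · 4 = 34580.
Merge one congruence at a time:
  Start: x ≡ 6 (mod 7).
  Combine with x ≡ 4 (mod 5); new modulus lcm = 35.
    Write x = 6 + 7·t and substitute into x ≡ 4 (mod 5): 7·t ≡ 4 − 6 = -2 (mod 5).
    Reduce coefficients mod 5: 2·t ≡ 3 (mod 5).
    The inverse of 2 mod 5 is 3 (since 2·3 = 6 = 1·5 + 1), so t ≡ 3·3 = 9 ≡ 4 (mod 5).
    Then x = 6 + 7·4 = 34, valid modulo lcm(7, 5) = 35: x ≡ 34 (mod 35).
  Combine with x ≡ 18 (mod 19); new modulus lcm = 665.
    Write x = 34 + 35·t and substitute into x ≡ 18 (mod 19): 35·t ≡ 18 − 34 = -16 (mod 19).
    Reduce coefficients mod 19: 16·t ≡ 3 (mod 19).
    The inverse of 16 mod 19 is 6 (since 16·6 = 96 = 5·19 + 1), so t ≡ 6·3 = 18 ≡ 18 (mod 19).
    Then x = 34 + 35·18 = 664, valid modulo lcm(35, 19) = 665: x ≡ 664 (mod 665).
  Combine with x ≡ 11 (mod 13); new modulus lcm = 8645.
    Write x = 664 + 665·t and substitute into x ≡ 11 (mod 13): 665·t ≡ 11 − 664 = -653 (mod 13).
    Reduce coefficients mod 13: 2·t ≡ 10 (mod 13).
    The inverse of 2 mod 13 is 7 (since 2·7 = 14 = 1·13 + 1), so t ≡ 7·10 = 70 ≡ 5 (mod 13).
    Then x = 664 + 665·5 = 3989, valid modulo lcm(665, 13) = 8645: x ≡ 3989 (mod 8645).
  Combine with x ≡ 2 (mod 4); new modulus lcm = 34580.
    Write x = 3989 + 8645·t and substitute into x ≡ 2 (mod 4): 8645·t ≡ 2 − 3989 = -3987 (mod 4).
    Reduce coefficients mod 4: 1·t ≡ 1 (mod 4).
    So t ≡ 1 (mod 4).
    Then x = 3989 + 8645·1 = 12634, valid modulo lcm(8645, 4) = 34580: x ≡ 12634 (mod 34580).
Verify against each original: 12634 mod 7 = 6, 12634 mod 5 = 4, 12634 mod 19 = 18, 12634 mod 13 = 11, 12634 mod 4 = 2.

x ≡ 12634 (mod 34580).


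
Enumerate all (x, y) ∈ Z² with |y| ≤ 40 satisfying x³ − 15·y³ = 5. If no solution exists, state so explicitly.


The equation is x³ - 15y³ = 5. For fixed y, x³ = 15·y³ + 5, so a solution requires the RHS to be a perfect cube.
Strategy: iterate y from -40 to 40, compute RHS = 15·y³ + 5, and check whether it is a (positive or negative) perfect cube.
Check small values of y:
  y = 0: RHS = 5 is not a perfect cube.
  y = 1: RHS = 20 is not a perfect cube.
  y = -1: RHS = -10 is not a perfect cube.
  y = 2: RHS = 125 = (5)³ ⇒ x = 5 works.
  y = -2: RHS = -115 is not a perfect cube.
  y = 3: RHS = 410 is not a perfect cube.
  y = -3: RHS = -400 is not a perfect cube.
Continuing the search up to |y| = 40 finds no further solutions beyond those listed.
Collected solutions: (5, 2).

Solutions (with |y| ≤ 40): (5, 2).


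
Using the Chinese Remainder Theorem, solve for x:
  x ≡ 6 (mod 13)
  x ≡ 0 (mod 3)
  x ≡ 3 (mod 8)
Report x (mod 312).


Moduli 13, 3, 8 are pairwise coprime; by CRT there is a unique solution modulo M = 13 · 3 · 8 = 312.
Solve pairwise, accumulating the modulus:
  Start with x ≡ 6 (mod 13).
  Combine with x ≡ 0 (mod 3): since gcd(13, 3) = 1, we get a unique residue mod 39.
    Write x = 6 + 13·t and substitute into x ≡ 0 (mod 3): 13·t ≡ 0 − 6 = -6 (mod 3).
    Reduce coefficients mod 3: 1·t ≡ 0 (mod 3).
    So t ≡ 0 (mod 3).
    Then x = 6 + 13·0 = 6, valid modulo lcm(13, 3) = 39: x ≡ 6 (mod 39).
  Combine with x ≡ 3 (mod 8): since gcd(39, 8) = 1, we get a unique residue mod 312.
    Write x = 6 + 39·t and substitute into x ≡ 3 (mod 8): 39·t ≡ 3 − 6 = -3 (mod 8).
    Reduce coefficients mod 8: 7·t ≡ 5 (mod 8).
    The inverse of 7 mod 8 is 7 (since 7·7 = 49 = 6·8 + 1), so t ≡ 7·5 = 35 ≡ 3 (mod 8).
    Then x = 6 + 39·3 = 123, valid modulo lcm(39, 8) = 312: x ≡ 123 (mod 312).
Verify: 123 mod 13 = 6 ✓, 123 mod 3 = 0 ✓, 123 mod 8 = 3 ✓.

x ≡ 123 (mod 312).


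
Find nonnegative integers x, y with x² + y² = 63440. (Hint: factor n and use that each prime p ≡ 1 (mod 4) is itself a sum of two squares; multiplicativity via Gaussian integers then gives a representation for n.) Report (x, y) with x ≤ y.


Step 1: Factor n = 63440 = 2^4 · 5 · 13 · 61.
Step 2: Check the mod-4 condition on each prime factor: 2 = 2 (special); 5 ≡ 1 (mod 4), exponent 1; 13 ≡ 1 (mod 4), exponent 1; 61 ≡ 1 (mod 4), exponent 1.
All primes ≡ 3 (mod 4) appear to even exponent (or don't appear), so by the two-squares theorem n IS expressible as a sum of two squares.
Step 3: Build a representation. Group n = k² · m with k = 4 and m = 5 · 13 · 61 = 3965 (a product of primes ≡ 1 (mod 4)); a representation of m scales to one of n via (k·x)² + (k·y)² = k²(x² + y²). Each prime p ≡ 1 (mod 4) is itself a sum of two squares; find a² by testing p − a² for a perfect square:
  5: 5 − 1² = 4 = 2² ⇒ 5 = 1² + 2².
  13: 13 − 1² = 12, 13 − 2² = 9 = 3² ⇒ 13 = 2² + 3².
  61: 61 − 1² = 60, 61 − 2² = 57, 61 − 3² = 52, 61 − 4² = 45, 61 − 5² = 36 = 6² ⇒ 61 = 5² + 6².
  Combine using the Brahmagupta–Fibonacci identity (a² + b²)(c² + d²) = (ac − bd)² + (ad + bc)² = (ac + bd)² + (ad − bc)²:
  5 · 13 = 65: from (1² + 2²)(2² + 3²), take (1·2 − 2·3, 1·3 + 2·2) = (2 − 6, 3 + 4) = (-4, 7); dropping signs (only squares matter) gives (4, 7); check 4² + 7² = 16 + 49 = 65 ✓.
  65 · 61 = 3965: from (4² + 7²)(5² + 6²), take (4·5 − 7·6, 4·6 + 7·5) = (20 − 42, 24 + 35) = (-22, 59); dropping signs (only squares matter) gives (22, 59); check 22² + 59² = 484 + 3481 = 3965 ✓.
  Scale by k = 4: (4·22, 4·59) = (88, 236).
Step 4: Order so x ≤ y and verify: 88² + 236² = 7744 + 55696 = 63440 = n. ✓

n = 63440 = 88² + 236² (one valid representation with x ≤ y).


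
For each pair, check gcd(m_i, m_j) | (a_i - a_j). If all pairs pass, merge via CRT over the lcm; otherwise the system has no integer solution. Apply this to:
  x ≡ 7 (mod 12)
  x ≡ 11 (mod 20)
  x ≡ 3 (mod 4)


Moduli 12, 20, 4 are not pairwise coprime, so CRT works modulo lcm(m_i) when all pairwise compatibility conditions hold.
Pairwise compatibility: gcd(m_i, m_j) must divide a_i - a_j for every pair.
Merge one congruence at a time:
  Start: x ≡ 7 (mod 12).
  Combine with x ≡ 11 (mod 20): gcd(12, 20) = 4; 11 - 7 = 4, which IS divisible by 4, so compatible.
    Write x = 7 + 12·t and substitute into x ≡ 11 (mod 20): 12·t ≡ 11 − 7 = 4 (mod 20).
    Divide the congruence (and modulus) by g = 4: 3·t ≡ 1 (mod 5).
    The inverse of 3 mod 5 is 2 (since 3·2 = 6 = 1·5 + 1), so t ≡ 2·1 = 2 ≡ 2 (mod 5).
    Then x = 7 + 12·2 = 31, valid modulo lcm(12, 20) = 60: x ≡ 31 (mod 60).
  Combine with x ≡ 3 (mod 4): gcd(60, 4) = 4; 3 - 31 = -28, which IS divisible by 4, so compatible.
    Write x = 31 + 60·t and substitute into x ≡ 3 (mod 4): 60·t ≡ 3 − 31 = -28 (mod 4).
    Divide the congruence (and modulus) by g = 4: 15·t ≡ -7 (mod 1).
    Modulo 1 every t works; take t = 0.
    Then x = 31 + 60·0 = 31, valid modulo lcm(60, 4) = 60: x ≡ 31 (mod 60).
Verify: 31 mod 12 = 7, 31 mod 20 = 11, 31 mod 4 = 3.

x ≡ 31 (mod 60).


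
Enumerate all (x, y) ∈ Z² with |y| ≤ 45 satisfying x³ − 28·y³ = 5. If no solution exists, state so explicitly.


The equation is x³ - 28y³ = 5. For fixed y, x³ = 28·y³ + 5, so a solution requires the RHS to be a perfect cube.
Strategy: iterate y from -45 to 45, compute RHS = 28·y³ + 5, and check whether it is a (positive or negative) perfect cube.
Check small values of y:
  y = 0: RHS = 5 is not a perfect cube.
  y = 1: RHS = 33 is not a perfect cube.
  y = -1: RHS = -23 is not a perfect cube.
  y = 2: RHS = 229 is not a perfect cube.
  y = -2: RHS = -219 is not a perfect cube.
  y = 3: RHS = 761 is not a perfect cube.
  y = -3: RHS = -751 is not a perfect cube.
Continuing the search up to |y| = 45 finds no solutions either.
No (x, y) in the scanned range satisfies the equation.

No integer solutions with |y| ≤ 45.


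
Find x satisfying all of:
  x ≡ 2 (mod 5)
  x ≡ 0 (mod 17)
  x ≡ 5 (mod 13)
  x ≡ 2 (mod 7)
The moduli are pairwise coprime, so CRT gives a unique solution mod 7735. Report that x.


Product of moduli M = 5 · 17 · 13 · 7 = 7735.
Merge one congruence at a time:
  Start: x ≡ 2 (mod 5).
  Combine with x ≡ 0 (mod 17); new modulus lcm = 85.
    Write x = 2 + 5·t and substitute into x ≡ 0 (mod 17): 5·t ≡ 0 − 2 = -2 (mod 17).
    Reduce coefficients mod 17: 5·t ≡ 15 (mod 17).
    The inverse of 5 mod 17 is 7 (since 5·7 = 35 = 2·17 + 1), so t ≡ 7·15 = 105 ≡ 3 (mod 17).
    Then x = 2 + 5·3 = 17, valid modulo lcm(5, 17) = 85: x ≡ 17 (mod 85).
  Combine with x ≡ 5 (mod 13); new modulus lcm = 1105.
    Write x = 17 + 85·t and substitute into x ≡ 5 (mod 13): 85·t ≡ 5 − 17 = -12 (mod 13).
    Reduce coefficients mod 13: 7·t ≡ 1 (mod 13).
    The inverse of 7 mod 13 is 2 (since 7·2 = 14 = 1·13 + 1), so t ≡ 2·1 = 2 ≡ 2 (mod 13).
    Then x = 17 + 85·2 = 187, valid modulo lcm(85, 13) = 1105: x ≡ 187 (mod 1105).
  Combine with x ≡ 2 (mod 7); new modulus lcm = 7735.
    Write x = 187 + 1105·t and substitute into x ≡ 2 (mod 7): 1105·t ≡ 2 − 187 = -185 (mod 7).
    Reduce coefficients mod 7: 6·t ≡ 4 (mod 7).
    The inverse of 6 mod 7 is 6 (since 6·6 = 36 = 5·7 + 1), so t ≡ 6·4 = 24 ≡ 3 (mod 7).
    Then x = 187 + 1105·3 = 3502, valid modulo lcm(1105, 7) = 7735: x ≡ 3502 (mod 7735).
Verify against each original: 3502 mod 5 = 2, 3502 mod 17 = 0, 3502 mod 13 = 5, 3502 mod 7 = 2.

x ≡ 3502 (mod 7735).


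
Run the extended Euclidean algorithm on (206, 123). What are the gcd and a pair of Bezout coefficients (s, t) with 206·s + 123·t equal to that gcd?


Euclidean algorithm on (206, 123) — divide until remainder is 0:
  206 = 1 · 123 + 83
  123 = 1 · 83 + 40
  83 = 2 · 40 + 3
  40 = 13 · 3 + 1
  3 = 3 · 1 + 0
gcd(206, 123) = 1.
Track Bezout coefficients alongside the remainders: start with r₀ = 206 = a·1 + b·0 (s = 1, t = 0) and r₁ = 123 = a·0 + b·1 (s = 0, t = 1); each new remainder r_{k+1} = r_{k-1} − q_k·r_k inherits s_{k+1} = s_{k-1} − q_k·s_k, t_{k+1} = t_{k-1} − q_k·t_k, so r_k = a·s_k + b·t_k at every step:
  q = 1: r = 83, s = 1 − 1·0 = 1, t = 0 − 1·1 = -1  (check: 206·1 + 123·(-1) = 83)
  q = 1: r = 40, s = 0 − 1·1 = -1, t = 1 − 1·(-1) = 2  (check: 206·(-1) + 123·2 = 40)
  q = 2: r = 3, s = 1 − 2·(-1) = 3, t = -1 − 2·2 = -5  (check: 206·3 + 123·(-5) = 3)
  q = 13: r = 1, s = -1 − 13·3 = -40, t = 2 − 13·(-5) = 67  (check: 206·(-40) + 123·67 = 1)
The row with r = 1 (the gcd) gives the Bezout coefficients s = -40, t = 67.
Result: 206 · (-40) + 123 · (67) = 1.

gcd(206, 123) = 1; s = -40, t = 67 (check: 206·(-40) + 123·67 = 1).


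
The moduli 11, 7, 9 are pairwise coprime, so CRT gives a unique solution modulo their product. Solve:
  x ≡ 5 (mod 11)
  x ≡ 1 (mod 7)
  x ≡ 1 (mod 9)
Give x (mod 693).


Moduli 11, 7, 9 are pairwise coprime; by CRT there is a unique solution modulo M = 11 · 7 · 9 = 693.
Solve pairwise, accumulating the modulus:
  Start with x ≡ 5 (mod 11).
  Combine with x ≡ 1 (mod 7): since gcd(11, 7) = 1, we get a unique residue mod 77.
    Write x = 5 + 11·t and substitute into x ≡ 1 (mod 7): 11·t ≡ 1 − 5 = -4 (mod 7).
    Reduce coefficients mod 7: 4·t ≡ 3 (mod 7).
    The inverse of 4 mod 7 is 2 (since 4·2 = 8 = 1·7 + 1), so t ≡ 2·3 = 6 ≡ 6 (mod 7).
    Then x = 5 + 11·6 = 71, valid modulo lcm(11, 7) = 77: x ≡ 71 (mod 77).
  Combine with x ≡ 1 (mod 9): since gcd(77, 9) = 1, we get a unique residue mod 693.
    Write x = 71 + 77·t and substitute into x ≡ 1 (mod 9): 77·t ≡ 1 − 71 = -70 (mod 9).
    Reduce coefficients mod 9: 5·t ≡ 2 (mod 9).
    The inverse of 5 mod 9 is 2 (since 5·2 = 10 = 1·9 + 1), so t ≡ 2·2 = 4 ≡ 4 (mod 9).
    Then x = 71 + 77·4 = 379, valid modulo lcm(77, 9) = 693: x ≡ 379 (mod 693).
Verify: 379 mod 11 = 5 ✓, 379 mod 7 = 1 ✓, 379 mod 9 = 1 ✓.

x ≡ 379 (mod 693).


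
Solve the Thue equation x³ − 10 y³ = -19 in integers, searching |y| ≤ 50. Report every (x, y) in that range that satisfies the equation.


The equation is x³ - 10y³ = -19. For fixed y, x³ = 10·y³ − 19, so a solution requires the RHS to be a perfect cube.
Strategy: iterate y from -50 to 50, compute RHS = 10·y³ − 19, and check whether it is a (positive or negative) perfect cube.
Check small values of y:
  y = 0: RHS = -19 is not a perfect cube.
  y = 1: RHS = -9 is not a perfect cube.
  y = -1: RHS = -29 is not a perfect cube.
  y = 2: RHS = 61 is not a perfect cube.
  y = -2: RHS = -99 is not a perfect cube.
  y = 3: RHS = 251 is not a perfect cube.
  y = -3: RHS = -289 is not a perfect cube.
Continuing the search up to |y| = 50 finds no solutions either.
No (x, y) in the scanned range satisfies the equation.

No integer solutions with |y| ≤ 50.


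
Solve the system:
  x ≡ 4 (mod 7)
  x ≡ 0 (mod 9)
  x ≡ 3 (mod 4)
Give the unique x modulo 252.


Moduli 7, 9, 4 are pairwise coprime; by CRT there is a unique solution modulo M = 7 · 9 · 4 = 252.
Solve pairwise, accumulating the modulus:
  Start with x ≡ 4 (mod 7).
  Combine with x ≡ 0 (mod 9): since gcd(7, 9) = 1, we get a unique residue mod 63.
    Write x = 4 + 7·t and substitute into x ≡ 0 (mod 9): 7·t ≡ 0 − 4 = -4 (mod 9).
    Reduce coefficients mod 9: 7·t ≡ 5 (mod 9).
    The inverse of 7 mod 9 is 4 (since 7·4 = 28 = 3·9 + 1), so t ≡ 4·5 = 20 ≡ 2 (mod 9).
    Then x = 4 + 7·2 = 18, valid modulo lcm(7, 9) = 63: x ≡ 18 (mod 63).
  Combine with x ≡ 3 (mod 4): since gcd(63, 4) = 1, we get a unique residue mod 252.
    Write x = 18 + 63·t and substitute into x ≡ 3 (mod 4): 63·t ≡ 3 − 18 = -15 (mod 4).
    Reduce coefficients mod 4: 3·t ≡ 1 (mod 4).
    The inverse of 3 mod 4 is 3 (since 3·3 = 9 = 2·4 + 1), so t ≡ 3·1 = 3 ≡ 3 (mod 4).
    Then x = 18 + 63·3 = 207, valid modulo lcm(63, 4) = 252: x ≡ 207 (mod 252).
Verify: 207 mod 7 = 4 ✓, 207 mod 9 = 0 ✓, 207 mod 4 = 3 ✓.

x ≡ 207 (mod 252).


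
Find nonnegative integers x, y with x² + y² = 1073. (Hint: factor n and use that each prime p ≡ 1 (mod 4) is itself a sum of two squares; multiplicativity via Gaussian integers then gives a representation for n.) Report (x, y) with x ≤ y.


Step 1: Factor n = 1073 = 29 · 37.
Step 2: Check the mod-4 condition on each prime factor: 29 ≡ 1 (mod 4), exponent 1; 37 ≡ 1 (mod 4), exponent 1.
All primes ≡ 3 (mod 4) appear to even exponent (or don't appear), so by the two-squares theorem n IS expressible as a sum of two squares.
Step 3: Build a representation. Here n = 29 · 37 is a product of primes ≡ 1 (mod 4). Each prime p ≡ 1 (mod 4) is itself a sum of two squares; find a² by testing p − a² for a perfect square:
  29: 29 − 1² = 28, 29 − 2² = 25 = 5² ⇒ 29 = 2² + 5².
  37: 37 − 1² = 36 = 6² ⇒ 37 = 1² + 6².
  Combine using the Brahmagupta–Fibonacci identity (a² + b²)(c² + d²) = (ac − bd)² + (ad + bc)² = (ac + bd)² + (ad − bc)²:
  29 · 37 = 1073: from (2² + 5²)(1² + 6²), take (2·1 − 5·6, 2·6 + 5·1) = (2 − 30, 12 + 5) = (-28, 17); dropping signs (only squares matter) gives (28, 17); check 28² + 17² = 784 + 289 = 1073 ✓.
Step 4: Order so x ≤ y and verify: 17² + 28² = 289 + 784 = 1073 = n. ✓

n = 1073 = 17² + 28² (one valid representation with x ≤ y).
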